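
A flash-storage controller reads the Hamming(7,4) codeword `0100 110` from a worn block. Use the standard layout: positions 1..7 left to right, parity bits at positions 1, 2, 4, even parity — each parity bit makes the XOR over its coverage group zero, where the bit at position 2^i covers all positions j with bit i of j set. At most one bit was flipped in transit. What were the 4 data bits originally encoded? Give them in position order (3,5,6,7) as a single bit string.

s1: b1⊕b3⊕b5⊕b7 = 0⊕0⊕1⊕0 = 1
s2: b2⊕b3⊕b6⊕b7 = 1⊕0⊕1⊕0 = 0
s4: b4⊕b5⊕b6⊕b7 = 0⊕1⊕1⊕0 = 0
Syndrome (s4...s1) = 001 → position 1.
Flip bit 1: corrected codeword = 1100110
Data bits at positions 3,5,6,7: 0110

0110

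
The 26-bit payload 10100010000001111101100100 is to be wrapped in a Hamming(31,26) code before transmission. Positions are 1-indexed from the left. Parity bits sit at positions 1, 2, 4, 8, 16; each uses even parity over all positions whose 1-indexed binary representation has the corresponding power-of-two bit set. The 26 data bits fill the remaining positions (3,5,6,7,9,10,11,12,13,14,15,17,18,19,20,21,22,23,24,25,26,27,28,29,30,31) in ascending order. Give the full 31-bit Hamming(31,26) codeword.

Place data bits at non-power-of-two positions: b3=1, b5=0, b6=1, b7=0, b9=0, b10=0, b11=1, b12=0, b13=0, b14=0, b15=0, b17=0, b18=0, b19=1, b20=1, b21=1, b22=1, b23=1, b24=0, b25=1, b26=1, b27=0, b28=0, b29=1, b30=0, b31=0.
p1 = XOR of data positions {3,5,7,9,11,13,15,17,19,21,23,25,27,29,31} = 1⊕0⊕0⊕0⊕1⊕0⊕0⊕0⊕1⊕1⊕1⊕1⊕0⊕1⊕0 = 1
p2 = XOR of data positions {3,6,7,10,11,14,15,18,19,22,23,26,27,30,31} = 1⊕1⊕0⊕0⊕1⊕0⊕0⊕0⊕1⊕1⊕1⊕1⊕0⊕0⊕0 = 1
p4 = XOR of data positions {5,6,7,12,13,14,15,20,21,22,23,28,29,30,31} = 0⊕1⊕0⊕0⊕0⊕0⊕0⊕1⊕1⊕1⊕1⊕0⊕1⊕0⊕0 = 0
p8 = XOR of data positions {9,10,11,12,13,14,15,24,25,26,27,28,29,30,31} = 0⊕0⊕1⊕0⊕0⊕0⊕0⊕0⊕1⊕1⊕0⊕0⊕1⊕0⊕0 = 0
p16 = XOR of data positions {17,18,19,20,21,22,23,24,25,26,27,28,29,30,31} = 0⊕0⊕1⊕1⊕1⊕1⊕1⊕0⊕1⊕1⊕0⊕0⊕1⊕0⊕0 = 0
Codeword b1..b31 = 1110010000100000001111101100100

1110010000100000001111101100100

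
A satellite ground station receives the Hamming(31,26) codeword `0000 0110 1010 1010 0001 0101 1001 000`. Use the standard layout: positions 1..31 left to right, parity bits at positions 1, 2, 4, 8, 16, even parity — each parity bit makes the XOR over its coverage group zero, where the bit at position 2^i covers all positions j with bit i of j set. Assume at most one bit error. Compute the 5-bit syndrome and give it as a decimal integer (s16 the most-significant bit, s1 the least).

30

s1: b1⊕b3⊕b5⊕b7⊕b9⊕b11⊕b13⊕b15⊕b17⊕b19⊕b21⊕b23⊕b25⊕b27⊕b29⊕b31 = 0⊕0⊕0⊕1⊕1⊕1⊕1⊕1⊕0⊕0⊕0⊕0⊕1⊕0⊕0⊕0 = 0
s2: b2⊕b3⊕b6⊕b7⊕b10⊕b11⊕b14⊕b15⊕b18⊕b19⊕b22⊕b23⊕b26⊕b27⊕b30⊕b31 = 0⊕0⊕1⊕1⊕0⊕1⊕0⊕1⊕0⊕0⊕1⊕0⊕0⊕0⊕0⊕0 = 1
s4: b4⊕b5⊕b6⊕b7⊕b12⊕b13⊕b14⊕b15⊕b20⊕b21⊕b22⊕b23⊕b28⊕b29⊕b30⊕b31 = 0⊕0⊕1⊕1⊕0⊕1⊕0⊕1⊕1⊕0⊕1⊕0⊕1⊕0⊕0⊕0 = 1
s8: b8⊕b9⊕b10⊕b11⊕b12⊕b13⊕b14⊕b15⊕b24⊕b25⊕b26⊕b27⊕b28⊕b29⊕b30⊕b31 = 0⊕1⊕0⊕1⊕0⊕1⊕0⊕1⊕1⊕1⊕0⊕0⊕1⊕0⊕0⊕0 = 1
s16: b16⊕b17⊕b18⊕b19⊕b20⊕b21⊕b22⊕b23⊕b24⊕b25⊕b26⊕b27⊕b28⊕b29⊕b30⊕b31 = 0⊕0⊕0⊕0⊕1⊕0⊕1⊕0⊕1⊕1⊕0⊕0⊕1⊕0⊕0⊕0 = 1
Syndrome (s16...s1) = 11110 → position 30.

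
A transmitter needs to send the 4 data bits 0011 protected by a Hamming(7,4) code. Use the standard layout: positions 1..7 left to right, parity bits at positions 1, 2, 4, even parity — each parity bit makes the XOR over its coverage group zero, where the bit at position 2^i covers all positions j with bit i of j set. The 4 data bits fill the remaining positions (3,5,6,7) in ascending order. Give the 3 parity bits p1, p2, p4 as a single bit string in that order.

Place data bits at non-power-of-two positions: b3=0, b5=0, b6=1, b7=1.
p1 = XOR of data positions {3,5,7} = 0⊕0⊕1 = 1
p2 = XOR of data positions {3,6,7} = 0⊕1⊕1 = 0
p4 = XOR of data positions {5,6,7} = 0⊕1⊕1 = 0
Parity bits p1,p2,p4 = 100

100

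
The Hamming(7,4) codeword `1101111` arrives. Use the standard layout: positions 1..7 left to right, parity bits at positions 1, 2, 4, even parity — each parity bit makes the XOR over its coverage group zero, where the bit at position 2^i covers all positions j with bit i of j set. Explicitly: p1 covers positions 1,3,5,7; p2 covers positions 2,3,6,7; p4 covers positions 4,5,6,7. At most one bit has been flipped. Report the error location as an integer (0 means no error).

s1: b1⊕b3⊕b5⊕b7 = 1⊕0⊕1⊕1 = 1
s2: b2⊕b3⊕b6⊕b7 = 1⊕0⊕1⊕1 = 1
s4: b4⊕b5⊕b6⊕b7 = 1⊕1⊕1⊕1 = 0
Syndrome (s4...s1) = 011 → position 3.

3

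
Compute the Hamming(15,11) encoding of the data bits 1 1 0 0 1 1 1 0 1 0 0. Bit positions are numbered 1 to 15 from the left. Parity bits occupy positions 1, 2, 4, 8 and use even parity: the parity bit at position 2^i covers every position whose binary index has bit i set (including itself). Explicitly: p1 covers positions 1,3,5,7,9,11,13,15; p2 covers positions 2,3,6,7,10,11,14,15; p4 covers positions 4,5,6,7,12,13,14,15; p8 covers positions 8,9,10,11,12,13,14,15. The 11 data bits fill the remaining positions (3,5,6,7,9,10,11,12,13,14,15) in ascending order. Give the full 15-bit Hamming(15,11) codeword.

Place data bits at non-power-of-two positions: b3=1, b5=1, b6=0, b7=0, b9=1, b10=1, b11=1, b12=0, b13=1, b14=0, b15=0.
p1 = XOR of data positions {3,5,7,9,11,13,15} = 1⊕1⊕0⊕1⊕1⊕1⊕0 = 1
p2 = XOR of data positions {3,6,7,10,11,14,15} = 1⊕0⊕0⊕1⊕1⊕0⊕0 = 1
p4 = XOR of data positions {5,6,7,12,13,14,15} = 1⊕0⊕0⊕0⊕1⊕0⊕0 = 0
p8 = XOR of data positions {9,10,11,12,13,14,15} = 1⊕1⊕1⊕0⊕1⊕0⊕0 = 0
Codeword b1..b15 = 111010001110100

111010001110100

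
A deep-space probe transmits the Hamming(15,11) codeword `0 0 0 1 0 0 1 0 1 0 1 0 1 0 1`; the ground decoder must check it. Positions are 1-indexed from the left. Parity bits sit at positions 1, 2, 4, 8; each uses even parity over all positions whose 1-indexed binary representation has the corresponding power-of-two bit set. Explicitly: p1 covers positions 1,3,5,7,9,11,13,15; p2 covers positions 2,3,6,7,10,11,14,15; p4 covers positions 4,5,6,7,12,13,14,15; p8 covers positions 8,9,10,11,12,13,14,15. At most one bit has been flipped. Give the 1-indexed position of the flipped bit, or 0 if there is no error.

s1: b1⊕b3⊕b5⊕b7⊕b9⊕b11⊕b13⊕b15 = 0⊕0⊕0⊕1⊕1⊕1⊕1⊕1 = 1
s2: b2⊕b3⊕b6⊕b7⊕b10⊕b11⊕b14⊕b15 = 0⊕0⊕0⊕1⊕0⊕1⊕0⊕1 = 1
s4: b4⊕b5⊕b6⊕b7⊕b12⊕b13⊕b14⊕b15 = 1⊕0⊕0⊕1⊕0⊕1⊕0⊕1 = 0
s8: b8⊕b9⊕b10⊕b11⊕b12⊕b13⊕b14⊕b15 = 0⊕1⊕0⊕1⊕0⊕1⊕0⊕1 = 0
Syndrome (s8...s1) = 0011 → position 3.

3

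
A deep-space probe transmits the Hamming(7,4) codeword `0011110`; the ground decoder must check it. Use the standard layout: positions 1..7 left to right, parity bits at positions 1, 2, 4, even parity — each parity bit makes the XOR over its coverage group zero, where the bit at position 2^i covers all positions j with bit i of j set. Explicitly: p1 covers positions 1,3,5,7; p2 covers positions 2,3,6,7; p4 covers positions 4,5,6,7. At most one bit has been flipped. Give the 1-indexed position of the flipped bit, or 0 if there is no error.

4

s1: b1⊕b3⊕b5⊕b7 = 0⊕1⊕1⊕0 = 0
s2: b2⊕b3⊕b6⊕b7 = 0⊕1⊕1⊕0 = 0
s4: b4⊕b5⊕b6⊕b7 = 1⊕1⊕1⊕0 = 1
Syndrome (s4...s1) = 100 → position 4.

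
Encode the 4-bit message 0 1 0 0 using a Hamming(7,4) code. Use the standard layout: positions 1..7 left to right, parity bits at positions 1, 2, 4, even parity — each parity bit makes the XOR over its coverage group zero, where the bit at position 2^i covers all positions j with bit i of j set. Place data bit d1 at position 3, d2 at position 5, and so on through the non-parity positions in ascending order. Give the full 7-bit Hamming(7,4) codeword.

Place data bits at non-power-of-two positions: b3=0, b5=1, b6=0, b7=0.
p1 = XOR of data positions {3,5,7} = 0⊕1⊕0 = 1
p2 = XOR of data positions {3,6,7} = 0⊕0⊕0 = 0
p4 = XOR of data positions {5,6,7} = 1⊕0⊕0 = 1
Codeword b1..b7 = 1001100

1001100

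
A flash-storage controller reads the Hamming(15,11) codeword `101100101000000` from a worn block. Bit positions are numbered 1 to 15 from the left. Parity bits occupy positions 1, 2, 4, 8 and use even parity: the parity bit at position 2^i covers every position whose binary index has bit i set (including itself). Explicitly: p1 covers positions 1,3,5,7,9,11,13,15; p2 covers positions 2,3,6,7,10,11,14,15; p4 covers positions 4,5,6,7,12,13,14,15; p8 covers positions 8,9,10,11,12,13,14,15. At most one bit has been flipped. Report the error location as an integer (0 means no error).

8

s1: b1⊕b3⊕b5⊕b7⊕b9⊕b11⊕b13⊕b15 = 1⊕1⊕0⊕1⊕1⊕0⊕0⊕0 = 0
s2: b2⊕b3⊕b6⊕b7⊕b10⊕b11⊕b14⊕b15 = 0⊕1⊕0⊕1⊕0⊕0⊕0⊕0 = 0
s4: b4⊕b5⊕b6⊕b7⊕b12⊕b13⊕b14⊕b15 = 1⊕0⊕0⊕1⊕0⊕0⊕0⊕0 = 0
s8: b8⊕b9⊕b10⊕b11⊕b12⊕b13⊕b14⊕b15 = 0⊕1⊕0⊕0⊕0⊕0⊕0⊕0 = 1
Syndrome (s8...s1) = 1000 → position 8.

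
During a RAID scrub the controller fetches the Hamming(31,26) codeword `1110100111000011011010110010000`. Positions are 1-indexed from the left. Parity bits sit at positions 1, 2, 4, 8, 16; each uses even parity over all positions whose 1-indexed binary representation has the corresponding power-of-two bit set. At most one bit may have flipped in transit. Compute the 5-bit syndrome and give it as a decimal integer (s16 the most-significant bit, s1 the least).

s1: b1⊕b3⊕b5⊕b7⊕b9⊕b11⊕b13⊕b15⊕b17⊕b19⊕b21⊕b23⊕b25⊕b27⊕b29⊕b31 = 1⊕1⊕1⊕0⊕1⊕0⊕0⊕1⊕0⊕1⊕1⊕1⊕0⊕1⊕0⊕0 = 1
s2: b2⊕b3⊕b6⊕b7⊕b10⊕b11⊕b14⊕b15⊕b18⊕b19⊕b22⊕b23⊕b26⊕b27⊕b30⊕b31 = 1⊕1⊕0⊕0⊕1⊕0⊕0⊕1⊕1⊕1⊕0⊕1⊕0⊕1⊕0⊕0 = 0
s4: b4⊕b5⊕b6⊕b7⊕b12⊕b13⊕b14⊕b15⊕b20⊕b21⊕b22⊕b23⊕b28⊕b29⊕b30⊕b31 = 0⊕1⊕0⊕0⊕0⊕0⊕0⊕1⊕0⊕1⊕0⊕1⊕0⊕0⊕0⊕0 = 0
s8: b8⊕b9⊕b10⊕b11⊕b12⊕b13⊕b14⊕b15⊕b24⊕b25⊕b26⊕b27⊕b28⊕b29⊕b30⊕b31 = 1⊕1⊕1⊕0⊕0⊕0⊕0⊕1⊕1⊕0⊕0⊕1⊕0⊕0⊕0⊕0 = 0
s16: b16⊕b17⊕b18⊕b19⊕b20⊕b21⊕b22⊕b23⊕b24⊕b25⊕b26⊕b27⊕b28⊕b29⊕b30⊕b31 = 1⊕0⊕1⊕1⊕0⊕1⊕0⊕1⊕1⊕0⊕0⊕1⊕0⊕0⊕0⊕0 = 1
Syndrome (s16...s1) = 10001 → position 17.

17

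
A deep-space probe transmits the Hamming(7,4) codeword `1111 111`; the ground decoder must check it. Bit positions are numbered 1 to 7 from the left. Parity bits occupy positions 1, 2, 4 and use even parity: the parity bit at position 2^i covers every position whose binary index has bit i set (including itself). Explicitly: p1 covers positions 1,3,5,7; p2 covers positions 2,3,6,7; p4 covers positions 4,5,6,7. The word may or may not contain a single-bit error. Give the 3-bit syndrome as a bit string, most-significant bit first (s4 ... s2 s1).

000

s1: b1⊕b3⊕b5⊕b7 = 1⊕1⊕1⊕1 = 0
s2: b2⊕b3⊕b6⊕b7 = 1⊕1⊕1⊕1 = 0
s4: b4⊕b5⊕b6⊕b7 = 1⊕1⊕1⊕1 = 0
Syndrome (s4...s1) = 000 → position 0 (no error).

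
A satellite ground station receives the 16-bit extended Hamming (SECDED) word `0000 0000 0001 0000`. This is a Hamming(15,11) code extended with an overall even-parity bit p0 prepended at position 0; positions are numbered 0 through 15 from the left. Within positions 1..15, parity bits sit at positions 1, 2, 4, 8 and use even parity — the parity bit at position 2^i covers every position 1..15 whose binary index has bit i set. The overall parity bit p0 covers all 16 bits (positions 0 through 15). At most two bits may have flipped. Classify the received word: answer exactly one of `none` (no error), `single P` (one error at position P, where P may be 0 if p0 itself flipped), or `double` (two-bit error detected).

s1: b1⊕b3⊕b5⊕b7⊕b9⊕b11⊕b13⊕b15 = 0⊕0⊕0⊕0⊕0⊕1⊕0⊕0 = 1
s2: b2⊕b3⊕b6⊕b7⊕b10⊕b11⊕b14⊕b15 = 0⊕0⊕0⊕0⊕0⊕1⊕0⊕0 = 1
s4: b4⊕b5⊕b6⊕b7⊕b12⊕b13⊕b14⊕b15 = 0⊕0⊕0⊕0⊕0⊕0⊕0⊕0 = 0
s8: b8⊕b9⊕b10⊕b11⊕b12⊕b13⊕b14⊕b15 = 0⊕0⊕0⊕1⊕0⊕0⊕0⊕0 = 1
Syndrome (s8...s1) = 1011 → position 11.
Overall parity (XOR of all 16 bits, including p0): 0⊕0⊕0⊕0⊕0⊕0⊕0⊕0⊕0⊕0⊕0⊕1⊕0⊕0⊕0⊕0 = 1
Overall=1, syndrome position=11 → single-bit error at position 11.

single 11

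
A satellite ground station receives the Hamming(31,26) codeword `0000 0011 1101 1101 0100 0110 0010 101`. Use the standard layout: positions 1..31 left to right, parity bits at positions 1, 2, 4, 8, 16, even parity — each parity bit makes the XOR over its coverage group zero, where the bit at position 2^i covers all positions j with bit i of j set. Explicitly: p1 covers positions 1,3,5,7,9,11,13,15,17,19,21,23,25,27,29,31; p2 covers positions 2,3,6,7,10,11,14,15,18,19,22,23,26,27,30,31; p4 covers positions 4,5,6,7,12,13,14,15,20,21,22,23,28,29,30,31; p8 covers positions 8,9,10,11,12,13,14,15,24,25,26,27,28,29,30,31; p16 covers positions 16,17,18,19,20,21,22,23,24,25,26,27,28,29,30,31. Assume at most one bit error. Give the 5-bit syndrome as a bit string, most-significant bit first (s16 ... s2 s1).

s1: b1⊕b3⊕b5⊕b7⊕b9⊕b11⊕b13⊕b15⊕b17⊕b19⊕b21⊕b23⊕b25⊕b27⊕b29⊕b31 = 0⊕0⊕0⊕1⊕1⊕0⊕1⊕0⊕0⊕0⊕0⊕1⊕0⊕1⊕1⊕1 = 1
s2: b2⊕b3⊕b6⊕b7⊕b10⊕b11⊕b14⊕b15⊕b18⊕b19⊕b22⊕b23⊕b26⊕b27⊕b30⊕b31 = 0⊕0⊕0⊕1⊕1⊕0⊕1⊕0⊕1⊕0⊕1⊕1⊕0⊕1⊕0⊕1 = 0
s4: b4⊕b5⊕b6⊕b7⊕b12⊕b13⊕b14⊕b15⊕b20⊕b21⊕b22⊕b23⊕b28⊕b29⊕b30⊕b31 = 0⊕0⊕0⊕1⊕1⊕1⊕1⊕0⊕0⊕0⊕1⊕1⊕0⊕1⊕0⊕1 = 0
s8: b8⊕b9⊕b10⊕b11⊕b12⊕b13⊕b14⊕b15⊕b24⊕b25⊕b26⊕b27⊕b28⊕b29⊕b30⊕b31 = 1⊕1⊕1⊕0⊕1⊕1⊕1⊕0⊕0⊕0⊕0⊕1⊕0⊕1⊕0⊕1 = 1
s16: b16⊕b17⊕b18⊕b19⊕b20⊕b21⊕b22⊕b23⊕b24⊕b25⊕b26⊕b27⊕b28⊕b29⊕b30⊕b31 = 1⊕0⊕1⊕0⊕0⊕0⊕1⊕1⊕0⊕0⊕0⊕1⊕0⊕1⊕0⊕1 = 1
Syndrome (s16...s1) = 11001 → position 25.

11001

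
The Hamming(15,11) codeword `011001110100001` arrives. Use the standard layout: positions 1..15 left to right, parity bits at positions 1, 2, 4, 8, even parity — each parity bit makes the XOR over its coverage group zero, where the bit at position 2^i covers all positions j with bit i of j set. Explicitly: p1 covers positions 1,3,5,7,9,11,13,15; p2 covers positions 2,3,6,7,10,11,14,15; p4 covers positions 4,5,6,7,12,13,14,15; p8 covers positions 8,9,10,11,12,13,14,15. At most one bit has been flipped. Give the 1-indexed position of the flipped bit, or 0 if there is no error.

s1: b1⊕b3⊕b5⊕b7⊕b9⊕b11⊕b13⊕b15 = 0⊕1⊕0⊕1⊕0⊕0⊕0⊕1 = 1
s2: b2⊕b3⊕b6⊕b7⊕b10⊕b11⊕b14⊕b15 = 1⊕1⊕1⊕1⊕1⊕0⊕0⊕1 = 0
s4: b4⊕b5⊕b6⊕b7⊕b12⊕b13⊕b14⊕b15 = 0⊕0⊕1⊕1⊕0⊕0⊕0⊕1 = 1
s8: b8⊕b9⊕b10⊕b11⊕b12⊕b13⊕b14⊕b15 = 1⊕0⊕1⊕0⊕0⊕0⊕0⊕1 = 1
Syndrome (s8...s1) = 1101 → position 13.

13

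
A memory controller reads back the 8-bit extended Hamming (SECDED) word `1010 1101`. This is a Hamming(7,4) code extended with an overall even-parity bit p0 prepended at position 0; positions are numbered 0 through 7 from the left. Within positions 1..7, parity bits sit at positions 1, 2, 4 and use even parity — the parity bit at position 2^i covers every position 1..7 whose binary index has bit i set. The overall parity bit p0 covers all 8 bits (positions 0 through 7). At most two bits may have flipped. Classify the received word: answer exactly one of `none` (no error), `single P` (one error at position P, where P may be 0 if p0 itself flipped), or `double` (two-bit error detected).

s1: b1⊕b3⊕b5⊕b7 = 0⊕0⊕1⊕1 = 0
s2: b2⊕b3⊕b6⊕b7 = 1⊕0⊕0⊕1 = 0
s4: b4⊕b5⊕b6⊕b7 = 1⊕1⊕0⊕1 = 1
Syndrome (s4...s1) = 100 → position 4.
Overall parity (XOR of all 8 bits, including p0): 1⊕0⊕1⊕0⊕1⊕1⊕0⊕1 = 1
Overall=1, syndrome position=4 → single-bit error at position 4.

single 4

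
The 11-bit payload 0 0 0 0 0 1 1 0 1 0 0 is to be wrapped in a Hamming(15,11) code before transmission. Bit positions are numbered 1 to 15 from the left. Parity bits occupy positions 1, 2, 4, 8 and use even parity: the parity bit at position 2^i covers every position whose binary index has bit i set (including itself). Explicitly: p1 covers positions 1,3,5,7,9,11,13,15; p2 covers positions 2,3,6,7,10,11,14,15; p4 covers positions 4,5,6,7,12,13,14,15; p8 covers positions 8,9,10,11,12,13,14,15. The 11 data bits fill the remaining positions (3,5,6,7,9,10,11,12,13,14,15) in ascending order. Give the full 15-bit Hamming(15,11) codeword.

000100010110100

Place data bits at non-power-of-two positions: b3=0, b5=0, b6=0, b7=0, b9=0, b10=1, b11=1, b12=0, b13=1, b14=0, b15=0.
p1 = XOR of data positions {3,5,7,9,11,13,15} = 0⊕0⊕0⊕0⊕1⊕1⊕0 = 0
p2 = XOR of data positions {3,6,7,10,11,14,15} = 0⊕0⊕0⊕1⊕1⊕0⊕0 = 0
p4 = XOR of data positions {5,6,7,12,13,14,15} = 0⊕0⊕0⊕0⊕1⊕0⊕0 = 1
p8 = XOR of data positions {9,10,11,12,13,14,15} = 0⊕1⊕1⊕0⊕1⊕0⊕0 = 1
Codeword b1..b15 = 000100010110100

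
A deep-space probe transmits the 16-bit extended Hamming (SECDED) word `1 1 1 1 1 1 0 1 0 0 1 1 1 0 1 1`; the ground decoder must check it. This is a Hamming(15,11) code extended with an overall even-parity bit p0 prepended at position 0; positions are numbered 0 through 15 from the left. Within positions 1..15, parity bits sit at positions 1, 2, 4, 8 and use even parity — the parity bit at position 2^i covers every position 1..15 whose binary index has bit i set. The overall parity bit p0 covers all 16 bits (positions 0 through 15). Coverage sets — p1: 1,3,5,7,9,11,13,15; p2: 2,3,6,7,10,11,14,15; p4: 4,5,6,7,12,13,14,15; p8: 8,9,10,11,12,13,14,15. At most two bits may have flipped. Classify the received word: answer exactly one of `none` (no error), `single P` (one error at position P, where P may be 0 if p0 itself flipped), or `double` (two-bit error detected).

double

s1: b1⊕b3⊕b5⊕b7⊕b9⊕b11⊕b13⊕b15 = 1⊕1⊕1⊕1⊕0⊕1⊕0⊕1 = 0
s2: b2⊕b3⊕b6⊕b7⊕b10⊕b11⊕b14⊕b15 = 1⊕1⊕0⊕1⊕1⊕1⊕1⊕1 = 1
s4: b4⊕b5⊕b6⊕b7⊕b12⊕b13⊕b14⊕b15 = 1⊕1⊕0⊕1⊕1⊕0⊕1⊕1 = 0
s8: b8⊕b9⊕b10⊕b11⊕b12⊕b13⊕b14⊕b15 = 0⊕0⊕1⊕1⊕1⊕0⊕1⊕1 = 1
Syndrome (s8...s1) = 1010 → position 10.
Overall parity (XOR of all 16 bits, including p0): 1⊕1⊕1⊕1⊕1⊕1⊕0⊕1⊕0⊕0⊕1⊕1⊕1⊕0⊕1⊕1 = 0
Overall=0, syndrome position=10 → double-bit error detected (uncorrectable).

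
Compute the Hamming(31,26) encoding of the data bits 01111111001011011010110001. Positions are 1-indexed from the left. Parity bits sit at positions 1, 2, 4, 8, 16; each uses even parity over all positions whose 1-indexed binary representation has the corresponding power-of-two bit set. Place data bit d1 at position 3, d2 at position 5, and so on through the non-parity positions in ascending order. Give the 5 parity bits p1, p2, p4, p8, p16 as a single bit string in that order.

Place data bits at non-power-of-two positions: b3=0, b5=1, b6=1, b7=1, b9=1, b10=1, b11=1, b12=1, b13=0, b14=0, b15=1, b17=0, b18=1, b19=1, b20=0, b21=1, b22=1, b23=0, b24=1, b25=0, b26=1, b27=1, b28=0, b29=0, b30=0, b31=1.
p1 = XOR of data positions {3,5,7,9,11,13,15,17,19,21,23,25,27,29,31} = 0⊕1⊕1⊕1⊕1⊕0⊕1⊕0⊕1⊕1⊕0⊕0⊕1⊕0⊕1 = 1
p2 = XOR of data positions {3,6,7,10,11,14,15,18,19,22,23,26,27,30,31} = 0⊕1⊕1⊕1⊕1⊕0⊕1⊕1⊕1⊕1⊕0⊕1⊕1⊕0⊕1 = 1
p4 = XOR of data positions {5,6,7,12,13,14,15,20,21,22,23,28,29,30,31} = 1⊕1⊕1⊕1⊕0⊕0⊕1⊕0⊕1⊕1⊕0⊕0⊕0⊕0⊕1 = 0
p8 = XOR of data positions {9,10,11,12,13,14,15,24,25,26,27,28,29,30,31} = 1⊕1⊕1⊕1⊕0⊕0⊕1⊕1⊕0⊕1⊕1⊕0⊕0⊕0⊕1 = 1
p16 = XOR of data positions {17,18,19,20,21,22,23,24,25,26,27,28,29,30,31} = 0⊕1⊕1⊕0⊕1⊕1⊕0⊕1⊕0⊕1⊕1⊕0⊕0⊕0⊕1 = 0
Parity bits p1,p2,p4,p8,p16 = 11010

11010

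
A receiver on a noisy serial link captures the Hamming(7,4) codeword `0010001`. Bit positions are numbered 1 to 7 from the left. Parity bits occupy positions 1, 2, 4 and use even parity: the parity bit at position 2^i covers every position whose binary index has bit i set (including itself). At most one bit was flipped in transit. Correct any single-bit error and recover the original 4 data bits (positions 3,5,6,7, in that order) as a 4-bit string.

s1: b1⊕b3⊕b5⊕b7 = 0⊕1⊕0⊕1 = 0
s2: b2⊕b3⊕b6⊕b7 = 0⊕1⊕0⊕1 = 0
s4: b4⊕b5⊕b6⊕b7 = 0⊕0⊕0⊕1 = 1
Syndrome (s4...s1) = 100 → position 4.
Flip bit 4: corrected codeword = 0011001
Data bits at positions 3,5,6,7: 1001

1001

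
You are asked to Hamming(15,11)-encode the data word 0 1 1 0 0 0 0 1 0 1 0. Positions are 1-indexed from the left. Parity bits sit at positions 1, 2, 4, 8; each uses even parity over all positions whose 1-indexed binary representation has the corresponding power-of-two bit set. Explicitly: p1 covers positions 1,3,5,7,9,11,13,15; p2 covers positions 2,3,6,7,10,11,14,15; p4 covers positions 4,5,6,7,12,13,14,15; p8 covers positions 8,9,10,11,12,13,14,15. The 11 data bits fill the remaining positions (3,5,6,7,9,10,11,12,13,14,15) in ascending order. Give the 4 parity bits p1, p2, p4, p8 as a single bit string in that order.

Place data bits at non-power-of-two positions: b3=0, b5=1, b6=1, b7=0, b9=0, b10=0, b11=0, b12=1, b13=0, b14=1, b15=0.
p1 = XOR of data positions {3,5,7,9,11,13,15} = 0⊕1⊕0⊕0⊕0⊕0⊕0 = 1
p2 = XOR of data positions {3,6,7,10,11,14,15} = 0⊕1⊕0⊕0⊕0⊕1⊕0 = 0
p4 = XOR of data positions {5,6,7,12,13,14,15} = 1⊕1⊕0⊕1⊕0⊕1⊕0 = 0
p8 = XOR of data positions {9,10,11,12,13,14,15} = 0⊕0⊕0⊕1⊕0⊕1⊕0 = 0
Parity bits p1,p2,p4,p8 = 1000

1000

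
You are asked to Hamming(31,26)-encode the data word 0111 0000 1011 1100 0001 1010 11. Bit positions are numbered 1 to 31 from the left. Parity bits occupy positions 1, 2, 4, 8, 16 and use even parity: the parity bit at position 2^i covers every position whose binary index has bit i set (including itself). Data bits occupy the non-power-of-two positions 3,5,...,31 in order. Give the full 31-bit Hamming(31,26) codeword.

0000111100001010111000001101011

Place data bits at non-power-of-two positions: b3=0, b5=1, b6=1, b7=1, b9=0, b10=0, b11=0, b12=0, b13=1, b14=0, b15=1, b17=1, b18=1, b19=1, b20=0, b21=0, b22=0, b23=0, b24=0, b25=1, b26=1, b27=0, b28=1, b29=0, b30=1, b31=1.
p1 = XOR of data positions {3,5,7,9,11,13,15,17,19,21,23,25,27,29,31} = 0⊕1⊕1⊕0⊕0⊕1⊕1⊕1⊕1⊕0⊕0⊕1⊕0⊕0⊕1 = 0
p2 = XOR of data positions {3,6,7,10,11,14,15,18,19,22,23,26,27,30,31} = 0⊕1⊕1⊕0⊕0⊕0⊕1⊕1⊕1⊕0⊕0⊕1⊕0⊕1⊕1 = 0
p4 = XOR of data positions {5,6,7,12,13,14,15,20,21,22,23,28,29,30,31} = 1⊕1⊕1⊕0⊕1⊕0⊕1⊕0⊕0⊕0⊕0⊕1⊕0⊕1⊕1 = 0
p8 = XOR of data positions {9,10,11,12,13,14,15,24,25,26,27,28,29,30,31} = 0⊕0⊕0⊕0⊕1⊕0⊕1⊕0⊕1⊕1⊕0⊕1⊕0⊕1⊕1 = 1
p16 = XOR of data positions {17,18,19,20,21,22,23,24,25,26,27,28,29,30,31} = 1⊕1⊕1⊕0⊕0⊕0⊕0⊕0⊕1⊕1⊕0⊕1⊕0⊕1⊕1 = 0
Codeword b1..b31 = 0000111100001010111000001101011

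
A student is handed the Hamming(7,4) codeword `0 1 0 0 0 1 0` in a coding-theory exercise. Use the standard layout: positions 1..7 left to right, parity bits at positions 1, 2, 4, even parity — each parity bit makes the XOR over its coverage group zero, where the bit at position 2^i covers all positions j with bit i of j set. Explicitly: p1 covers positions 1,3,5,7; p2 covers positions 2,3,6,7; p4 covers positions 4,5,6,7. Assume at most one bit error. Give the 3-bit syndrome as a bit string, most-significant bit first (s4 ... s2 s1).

100

s1: b1⊕b3⊕b5⊕b7 = 0⊕0⊕0⊕0 = 0
s2: b2⊕b3⊕b6⊕b7 = 1⊕0⊕1⊕0 = 0
s4: b4⊕b5⊕b6⊕b7 = 0⊕0⊕1⊕0 = 1
Syndrome (s4...s1) = 100 → position 4.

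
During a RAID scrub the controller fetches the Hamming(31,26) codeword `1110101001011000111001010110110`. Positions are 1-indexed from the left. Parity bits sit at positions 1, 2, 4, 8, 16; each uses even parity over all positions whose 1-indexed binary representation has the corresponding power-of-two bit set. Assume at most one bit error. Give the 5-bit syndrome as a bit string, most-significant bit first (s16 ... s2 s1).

10101

s1: b1⊕b3⊕b5⊕b7⊕b9⊕b11⊕b13⊕b15⊕b17⊕b19⊕b21⊕b23⊕b25⊕b27⊕b29⊕b31 = 1⊕1⊕1⊕1⊕0⊕0⊕1⊕0⊕1⊕1⊕0⊕0⊕0⊕1⊕1⊕0 = 1
s2: b2⊕b3⊕b6⊕b7⊕b10⊕b11⊕b14⊕b15⊕b18⊕b19⊕b22⊕b23⊕b26⊕b27⊕b30⊕b31 = 1⊕1⊕0⊕1⊕1⊕0⊕0⊕0⊕1⊕1⊕1⊕0⊕1⊕1⊕1⊕0 = 0
s4: b4⊕b5⊕b6⊕b7⊕b12⊕b13⊕b14⊕b15⊕b20⊕b21⊕b22⊕b23⊕b28⊕b29⊕b30⊕b31 = 0⊕1⊕0⊕1⊕1⊕1⊕0⊕0⊕0⊕0⊕1⊕0⊕0⊕1⊕1⊕0 = 1
s8: b8⊕b9⊕b10⊕b11⊕b12⊕b13⊕b14⊕b15⊕b24⊕b25⊕b26⊕b27⊕b28⊕b29⊕b30⊕b31 = 0⊕0⊕1⊕0⊕1⊕1⊕0⊕0⊕1⊕0⊕1⊕1⊕0⊕1⊕1⊕0 = 0
s16: b16⊕b17⊕b18⊕b19⊕b20⊕b21⊕b22⊕b23⊕b24⊕b25⊕b26⊕b27⊕b28⊕b29⊕b30⊕b31 = 0⊕1⊕1⊕1⊕0⊕0⊕1⊕0⊕1⊕0⊕1⊕1⊕0⊕1⊕1⊕0 = 1
Syndrome (s16...s1) = 10101 → position 21.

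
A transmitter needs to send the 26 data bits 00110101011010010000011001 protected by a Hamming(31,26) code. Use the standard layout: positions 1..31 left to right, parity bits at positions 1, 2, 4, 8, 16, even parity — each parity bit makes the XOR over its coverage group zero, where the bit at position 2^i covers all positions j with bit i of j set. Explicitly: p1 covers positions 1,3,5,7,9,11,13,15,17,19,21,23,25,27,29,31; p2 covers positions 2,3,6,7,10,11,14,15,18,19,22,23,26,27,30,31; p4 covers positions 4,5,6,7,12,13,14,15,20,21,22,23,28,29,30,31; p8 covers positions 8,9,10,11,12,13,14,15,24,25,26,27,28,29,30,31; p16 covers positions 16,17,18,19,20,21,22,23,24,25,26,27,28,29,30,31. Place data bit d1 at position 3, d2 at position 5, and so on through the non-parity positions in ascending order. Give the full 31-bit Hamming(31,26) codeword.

1000011101010111010010000011001

Place data bits at non-power-of-two positions: b3=0, b5=0, b6=1, b7=1, b9=0, b10=1, b11=0, b12=1, b13=0, b14=1, b15=1, b17=0, b18=1, b19=0, b20=0, b21=1, b22=0, b23=0, b24=0, b25=0, b26=0, b27=1, b28=1, b29=0, b30=0, b31=1.
p1 = XOR of data positions {3,5,7,9,11,13,15,17,19,21,23,25,27,29,31} = 0⊕0⊕1⊕0⊕0⊕0⊕1⊕0⊕0⊕1⊕0⊕0⊕1⊕0⊕1 = 1
p2 = XOR of data positions {3,6,7,10,11,14,15,18,19,22,23,26,27,30,31} = 0⊕1⊕1⊕1⊕0⊕1⊕1⊕1⊕0⊕0⊕0⊕0⊕1⊕0⊕1 = 0
p4 = XOR of data positions {5,6,7,12,13,14,15,20,21,22,23,28,29,30,31} = 0⊕1⊕1⊕1⊕0⊕1⊕1⊕0⊕1⊕0⊕0⊕1⊕0⊕0⊕1 = 0
p8 = XOR of data positions {9,10,11,12,13,14,15,24,25,26,27,28,29,30,31} = 0⊕1⊕0⊕1⊕0⊕1⊕1⊕0⊕0⊕0⊕1⊕1⊕0⊕0⊕1 = 1
p16 = XOR of data positions {17,18,19,20,21,22,23,24,25,26,27,28,29,30,31} = 0⊕1⊕0⊕0⊕1⊕0⊕0⊕0⊕0⊕0⊕1⊕1⊕0⊕0⊕1 = 1
Codeword b1..b31 = 1000011101010111010010000011001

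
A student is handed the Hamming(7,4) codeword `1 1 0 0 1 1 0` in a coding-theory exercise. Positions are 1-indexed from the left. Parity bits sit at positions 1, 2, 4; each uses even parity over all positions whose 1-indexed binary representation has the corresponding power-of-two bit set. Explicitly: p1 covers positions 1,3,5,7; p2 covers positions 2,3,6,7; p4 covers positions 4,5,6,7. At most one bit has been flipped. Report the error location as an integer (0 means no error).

s1: b1⊕b3⊕b5⊕b7 = 1⊕0⊕1⊕0 = 0
s2: b2⊕b3⊕b6⊕b7 = 1⊕0⊕1⊕0 = 0
s4: b4⊕b5⊕b6⊕b7 = 0⊕1⊕1⊕0 = 0
Syndrome (s4...s1) = 000 → position 0 (no error).

0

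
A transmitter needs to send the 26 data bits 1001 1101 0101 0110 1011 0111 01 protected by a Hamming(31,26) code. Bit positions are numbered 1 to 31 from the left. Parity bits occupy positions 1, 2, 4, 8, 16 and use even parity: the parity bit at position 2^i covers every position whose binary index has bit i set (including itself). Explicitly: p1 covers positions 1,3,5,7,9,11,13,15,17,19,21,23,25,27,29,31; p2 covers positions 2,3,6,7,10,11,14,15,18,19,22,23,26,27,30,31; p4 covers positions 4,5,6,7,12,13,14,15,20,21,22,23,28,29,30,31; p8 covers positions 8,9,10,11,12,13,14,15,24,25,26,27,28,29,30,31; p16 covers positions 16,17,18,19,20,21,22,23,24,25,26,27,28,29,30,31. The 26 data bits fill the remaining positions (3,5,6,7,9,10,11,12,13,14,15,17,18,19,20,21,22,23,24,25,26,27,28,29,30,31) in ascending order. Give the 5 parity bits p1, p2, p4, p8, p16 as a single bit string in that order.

Place data bits at non-power-of-two positions: b3=1, b5=0, b6=0, b7=1, b9=1, b10=1, b11=0, b12=1, b13=0, b14=1, b15=0, b17=1, b18=0, b19=1, b20=1, b21=0, b22=1, b23=0, b24=1, b25=1, b26=0, b27=1, b28=1, b29=1, b30=0, b31=1.
p1 = XOR of data positions {3,5,7,9,11,13,15,17,19,21,23,25,27,29,31} = 1⊕0⊕1⊕1⊕0⊕0⊕0⊕1⊕1⊕0⊕0⊕1⊕1⊕1⊕1 = 1
p2 = XOR of data positions {3,6,7,10,11,14,15,18,19,22,23,26,27,30,31} = 1⊕0⊕1⊕1⊕0⊕1⊕0⊕0⊕1⊕1⊕0⊕0⊕1⊕0⊕1 = 0
p4 = XOR of data positions {5,6,7,12,13,14,15,20,21,22,23,28,29,30,31} = 0⊕0⊕1⊕1⊕0⊕1⊕0⊕1⊕0⊕1⊕0⊕1⊕1⊕0⊕1 = 0
p8 = XOR of data positions {9,10,11,12,13,14,15,24,25,26,27,28,29,30,31} = 1⊕1⊕0⊕1⊕0⊕1⊕0⊕1⊕1⊕0⊕1⊕1⊕1⊕0⊕1 = 0
p16 = XOR of data positions {17,18,19,20,21,22,23,24,25,26,27,28,29,30,31} = 1⊕0⊕1⊕1⊕0⊕1⊕0⊕1⊕1⊕0⊕1⊕1⊕1⊕0⊕1 = 0
Parity bits p1,p2,p4,p8,p16 = 10000

10000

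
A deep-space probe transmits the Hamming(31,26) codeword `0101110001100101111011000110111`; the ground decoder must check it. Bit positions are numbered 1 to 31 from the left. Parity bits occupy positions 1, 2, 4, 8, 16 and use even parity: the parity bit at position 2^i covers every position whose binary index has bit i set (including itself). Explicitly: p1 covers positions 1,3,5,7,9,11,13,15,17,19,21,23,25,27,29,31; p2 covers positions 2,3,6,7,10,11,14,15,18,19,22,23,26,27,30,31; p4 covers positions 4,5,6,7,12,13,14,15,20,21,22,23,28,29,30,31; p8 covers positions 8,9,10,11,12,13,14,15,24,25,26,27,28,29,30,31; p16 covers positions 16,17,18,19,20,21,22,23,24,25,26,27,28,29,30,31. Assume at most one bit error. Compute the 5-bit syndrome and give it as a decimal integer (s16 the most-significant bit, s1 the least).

20

s1: b1⊕b3⊕b5⊕b7⊕b9⊕b11⊕b13⊕b15⊕b17⊕b19⊕b21⊕b23⊕b25⊕b27⊕b29⊕b31 = 0⊕0⊕1⊕0⊕0⊕1⊕0⊕0⊕1⊕1⊕1⊕0⊕0⊕1⊕1⊕1 = 0
s2: b2⊕b3⊕b6⊕b7⊕b10⊕b11⊕b14⊕b15⊕b18⊕b19⊕b22⊕b23⊕b26⊕b27⊕b30⊕b31 = 1⊕0⊕1⊕0⊕1⊕1⊕1⊕0⊕1⊕1⊕1⊕0⊕1⊕1⊕1⊕1 = 0
s4: b4⊕b5⊕b6⊕b7⊕b12⊕b13⊕b14⊕b15⊕b20⊕b21⊕b22⊕b23⊕b28⊕b29⊕b30⊕b31 = 1⊕1⊕1⊕0⊕0⊕0⊕1⊕0⊕0⊕1⊕1⊕0⊕0⊕1⊕1⊕1 = 1
s8: b8⊕b9⊕b10⊕b11⊕b12⊕b13⊕b14⊕b15⊕b24⊕b25⊕b26⊕b27⊕b28⊕b29⊕b30⊕b31 = 0⊕0⊕1⊕1⊕0⊕0⊕1⊕0⊕0⊕0⊕1⊕1⊕0⊕1⊕1⊕1 = 0
s16: b16⊕b17⊕b18⊕b19⊕b20⊕b21⊕b22⊕b23⊕b24⊕b25⊕b26⊕b27⊕b28⊕b29⊕b30⊕b31 = 1⊕1⊕1⊕1⊕0⊕1⊕1⊕0⊕0⊕0⊕1⊕1⊕0⊕1⊕1⊕1 = 1
Syndrome (s16...s1) = 10100 → position 20.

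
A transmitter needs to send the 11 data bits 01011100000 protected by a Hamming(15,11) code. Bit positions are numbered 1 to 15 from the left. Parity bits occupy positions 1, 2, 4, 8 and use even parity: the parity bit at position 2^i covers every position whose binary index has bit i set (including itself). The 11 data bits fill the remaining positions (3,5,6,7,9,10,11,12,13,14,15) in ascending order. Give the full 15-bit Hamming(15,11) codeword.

100010101100000

Place data bits at non-power-of-two positions: b3=0, b5=1, b6=0, b7=1, b9=1, b10=1, b11=0, b12=0, b13=0, b14=0, b15=0.
p1 = XOR of data positions {3,5,7,9,11,13,15} = 0⊕1⊕1⊕1⊕0⊕0⊕0 = 1
p2 = XOR of data positions {3,6,7,10,11,14,15} = 0⊕0⊕1⊕1⊕0⊕0⊕0 = 0
p4 = XOR of data positions {5,6,7,12,13,14,15} = 1⊕0⊕1⊕0⊕0⊕0⊕0 = 0
p8 = XOR of data positions {9,10,11,12,13,14,15} = 1⊕1⊕0⊕0⊕0⊕0⊕0 = 0
Codeword b1..b15 = 100010101100000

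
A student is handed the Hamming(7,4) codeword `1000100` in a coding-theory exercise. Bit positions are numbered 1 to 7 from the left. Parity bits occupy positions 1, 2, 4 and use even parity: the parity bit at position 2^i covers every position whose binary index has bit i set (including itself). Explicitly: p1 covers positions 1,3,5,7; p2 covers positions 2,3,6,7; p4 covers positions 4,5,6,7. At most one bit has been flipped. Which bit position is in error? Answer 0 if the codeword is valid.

4

s1: b1⊕b3⊕b5⊕b7 = 1⊕0⊕1⊕0 = 0
s2: b2⊕b3⊕b6⊕b7 = 0⊕0⊕0⊕0 = 0
s4: b4⊕b5⊕b6⊕b7 = 0⊕1⊕0⊕0 = 1
Syndrome (s4...s1) = 100 → position 4.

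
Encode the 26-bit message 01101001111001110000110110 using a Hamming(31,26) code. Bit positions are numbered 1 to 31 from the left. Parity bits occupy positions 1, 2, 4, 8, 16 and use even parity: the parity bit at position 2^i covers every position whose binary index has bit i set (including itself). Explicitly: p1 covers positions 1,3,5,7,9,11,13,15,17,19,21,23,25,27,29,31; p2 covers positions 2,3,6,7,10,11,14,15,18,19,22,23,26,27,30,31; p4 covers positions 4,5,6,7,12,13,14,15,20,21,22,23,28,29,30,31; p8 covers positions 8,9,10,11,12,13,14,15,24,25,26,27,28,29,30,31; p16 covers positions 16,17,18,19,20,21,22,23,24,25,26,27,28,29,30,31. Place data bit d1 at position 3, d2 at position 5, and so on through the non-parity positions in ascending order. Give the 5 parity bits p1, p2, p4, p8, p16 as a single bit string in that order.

01011

Place data bits at non-power-of-two positions: b3=0, b5=1, b6=1, b7=0, b9=1, b10=0, b11=0, b12=1, b13=1, b14=1, b15=1, b17=0, b18=0, b19=1, b20=1, b21=1, b22=0, b23=0, b24=0, b25=0, b26=1, b27=1, b28=0, b29=1, b30=1, b31=0.
p1 = XOR of data positions {3,5,7,9,11,13,15,17,19,21,23,25,27,29,31} = 0⊕1⊕0⊕1⊕0⊕1⊕1⊕0⊕1⊕1⊕0⊕0⊕1⊕1⊕0 = 0
p2 = XOR of data positions {3,6,7,10,11,14,15,18,19,22,23,26,27,30,31} = 0⊕1⊕0⊕0⊕0⊕1⊕1⊕0⊕1⊕0⊕0⊕1⊕1⊕1⊕0 = 1
p4 = XOR of data positions {5,6,7,12,13,14,15,20,21,22,23,28,29,30,31} = 1⊕1⊕0⊕1⊕1⊕1⊕1⊕1⊕1⊕0⊕0⊕0⊕1⊕1⊕0 = 0
p8 = XOR of data positions {9,10,11,12,13,14,15,24,25,26,27,28,29,30,31} = 1⊕0⊕0⊕1⊕1⊕1⊕1⊕0⊕0⊕1⊕1⊕0⊕1⊕1⊕0 = 1
p16 = XOR of data positions {17,18,19,20,21,22,23,24,25,26,27,28,29,30,31} = 0⊕0⊕1⊕1⊕1⊕0⊕0⊕0⊕0⊕1⊕1⊕0⊕1⊕1⊕0 = 1
Parity bits p1,p2,p4,p8,p16 = 01011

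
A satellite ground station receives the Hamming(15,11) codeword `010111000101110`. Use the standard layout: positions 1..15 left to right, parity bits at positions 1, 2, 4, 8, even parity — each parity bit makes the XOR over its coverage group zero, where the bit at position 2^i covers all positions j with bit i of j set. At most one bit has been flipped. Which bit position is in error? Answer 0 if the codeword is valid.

0

s1: b1⊕b3⊕b5⊕b7⊕b9⊕b11⊕b13⊕b15 = 0⊕0⊕1⊕0⊕0⊕0⊕1⊕0 = 0
s2: b2⊕b3⊕b6⊕b7⊕b10⊕b11⊕b14⊕b15 = 1⊕0⊕1⊕0⊕1⊕0⊕1⊕0 = 0
s4: b4⊕b5⊕b6⊕b7⊕b12⊕b13⊕b14⊕b15 = 1⊕1⊕1⊕0⊕1⊕1⊕1⊕0 = 0
s8: b8⊕b9⊕b10⊕b11⊕b12⊕b13⊕b14⊕b15 = 0⊕0⊕1⊕0⊕1⊕1⊕1⊕0 = 0
Syndrome (s8...s1) = 0000 → position 0 (no error).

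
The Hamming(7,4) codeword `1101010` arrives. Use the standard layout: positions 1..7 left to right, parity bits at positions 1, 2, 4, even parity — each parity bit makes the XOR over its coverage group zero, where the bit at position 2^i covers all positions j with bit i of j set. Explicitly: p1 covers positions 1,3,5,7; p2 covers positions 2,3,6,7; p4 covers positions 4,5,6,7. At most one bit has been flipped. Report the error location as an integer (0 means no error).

s1: b1⊕b3⊕b5⊕b7 = 1⊕0⊕0⊕0 = 1
s2: b2⊕b3⊕b6⊕b7 = 1⊕0⊕1⊕0 = 0
s4: b4⊕b5⊕b6⊕b7 = 1⊕0⊕1⊕0 = 0
Syndrome (s4...s1) = 001 → position 1.

1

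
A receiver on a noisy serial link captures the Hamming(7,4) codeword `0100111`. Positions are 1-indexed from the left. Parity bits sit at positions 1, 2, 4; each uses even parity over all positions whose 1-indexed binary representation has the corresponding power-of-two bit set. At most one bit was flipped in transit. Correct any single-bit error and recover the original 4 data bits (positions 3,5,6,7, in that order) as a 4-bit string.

s1: b1⊕b3⊕b5⊕b7 = 0⊕0⊕1⊕1 = 0
s2: b2⊕b3⊕b6⊕b7 = 1⊕0⊕1⊕1 = 1
s4: b4⊕b5⊕b6⊕b7 = 0⊕1⊕1⊕1 = 1
Syndrome (s4...s1) = 110 → position 6.
Flip bit 6: corrected codeword = 0100101
Data bits at positions 3,5,6,7: 0101

0101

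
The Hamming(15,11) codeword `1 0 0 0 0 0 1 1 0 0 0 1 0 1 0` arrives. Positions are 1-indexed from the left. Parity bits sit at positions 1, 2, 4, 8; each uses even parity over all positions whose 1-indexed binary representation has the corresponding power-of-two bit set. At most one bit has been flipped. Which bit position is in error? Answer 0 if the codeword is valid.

12

s1: b1⊕b3⊕b5⊕b7⊕b9⊕b11⊕b13⊕b15 = 1⊕0⊕0⊕1⊕0⊕0⊕0⊕0 = 0
s2: b2⊕b3⊕b6⊕b7⊕b10⊕b11⊕b14⊕b15 = 0⊕0⊕0⊕1⊕0⊕0⊕1⊕0 = 0
s4: b4⊕b5⊕b6⊕b7⊕b12⊕b13⊕b14⊕b15 = 0⊕0⊕0⊕1⊕1⊕0⊕1⊕0 = 1
s8: b8⊕b9⊕b10⊕b11⊕b12⊕b13⊕b14⊕b15 = 1⊕0⊕0⊕0⊕1⊕0⊕1⊕0 = 1
Syndrome (s8...s1) = 1100 → position 12.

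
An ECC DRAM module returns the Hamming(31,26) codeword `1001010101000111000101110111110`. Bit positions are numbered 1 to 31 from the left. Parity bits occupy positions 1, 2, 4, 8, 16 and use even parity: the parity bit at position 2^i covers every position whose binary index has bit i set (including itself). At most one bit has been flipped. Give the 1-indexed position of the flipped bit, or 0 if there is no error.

s1: b1⊕b3⊕b5⊕b7⊕b9⊕b11⊕b13⊕b15⊕b17⊕b19⊕b21⊕b23⊕b25⊕b27⊕b29⊕b31 = 1⊕0⊕0⊕0⊕0⊕0⊕0⊕1⊕0⊕0⊕0⊕1⊕0⊕1⊕1⊕0 = 1
s2: b2⊕b3⊕b6⊕b7⊕b10⊕b11⊕b14⊕b15⊕b18⊕b19⊕b22⊕b23⊕b26⊕b27⊕b30⊕b31 = 0⊕0⊕1⊕0⊕1⊕0⊕1⊕1⊕0⊕0⊕1⊕1⊕1⊕1⊕1⊕0 = 1
s4: b4⊕b5⊕b6⊕b7⊕b12⊕b13⊕b14⊕b15⊕b20⊕b21⊕b22⊕b23⊕b28⊕b29⊕b30⊕b31 = 1⊕0⊕1⊕0⊕0⊕0⊕1⊕1⊕1⊕0⊕1⊕1⊕1⊕1⊕1⊕0 = 0
s8: b8⊕b9⊕b10⊕b11⊕b12⊕b13⊕b14⊕b15⊕b24⊕b25⊕b26⊕b27⊕b28⊕b29⊕b30⊕b31 = 1⊕0⊕1⊕0⊕0⊕0⊕1⊕1⊕1⊕0⊕1⊕1⊕1⊕1⊕1⊕0 = 0
s16: b16⊕b17⊕b18⊕b19⊕b20⊕b21⊕b22⊕b23⊕b24⊕b25⊕b26⊕b27⊕b28⊕b29⊕b30⊕b31 = 1⊕0⊕0⊕0⊕1⊕0⊕1⊕1⊕1⊕0⊕1⊕1⊕1⊕1⊕1⊕0 = 0
Syndrome (s16...s1) = 00011 → position 3.

3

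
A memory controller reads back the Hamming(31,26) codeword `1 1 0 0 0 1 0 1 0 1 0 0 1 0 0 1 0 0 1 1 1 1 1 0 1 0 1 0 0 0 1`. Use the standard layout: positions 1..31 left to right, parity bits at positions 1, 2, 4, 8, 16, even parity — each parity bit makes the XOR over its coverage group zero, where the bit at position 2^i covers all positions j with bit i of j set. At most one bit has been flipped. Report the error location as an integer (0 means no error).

20

s1: b1⊕b3⊕b5⊕b7⊕b9⊕b11⊕b13⊕b15⊕b17⊕b19⊕b21⊕b23⊕b25⊕b27⊕b29⊕b31 = 1⊕0⊕0⊕0⊕0⊕0⊕1⊕0⊕0⊕1⊕1⊕1⊕1⊕1⊕0⊕1 = 0
s2: b2⊕b3⊕b6⊕b7⊕b10⊕b11⊕b14⊕b15⊕b18⊕b19⊕b22⊕b23⊕b26⊕b27⊕b30⊕b31 = 1⊕0⊕1⊕0⊕1⊕0⊕0⊕0⊕0⊕1⊕1⊕1⊕0⊕1⊕0⊕1 = 0
s4: b4⊕b5⊕b6⊕b7⊕b12⊕b13⊕b14⊕b15⊕b20⊕b21⊕b22⊕b23⊕b28⊕b29⊕b30⊕b31 = 0⊕0⊕1⊕0⊕0⊕1⊕0⊕0⊕1⊕1⊕1⊕1⊕0⊕0⊕0⊕1 = 1
s8: b8⊕b9⊕b10⊕b11⊕b12⊕b13⊕b14⊕b15⊕b24⊕b25⊕b26⊕b27⊕b28⊕b29⊕b30⊕b31 = 1⊕0⊕1⊕0⊕0⊕1⊕0⊕0⊕0⊕1⊕0⊕1⊕0⊕0⊕0⊕1 = 0
s16: b16⊕b17⊕b18⊕b19⊕b20⊕b21⊕b22⊕b23⊕b24⊕b25⊕b26⊕b27⊕b28⊕b29⊕b30⊕b31 = 1⊕0⊕0⊕1⊕1⊕1⊕1⊕1⊕0⊕1⊕0⊕1⊕0⊕0⊕0⊕1 = 1
Syndrome (s16...s1) = 10100 → position 20.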